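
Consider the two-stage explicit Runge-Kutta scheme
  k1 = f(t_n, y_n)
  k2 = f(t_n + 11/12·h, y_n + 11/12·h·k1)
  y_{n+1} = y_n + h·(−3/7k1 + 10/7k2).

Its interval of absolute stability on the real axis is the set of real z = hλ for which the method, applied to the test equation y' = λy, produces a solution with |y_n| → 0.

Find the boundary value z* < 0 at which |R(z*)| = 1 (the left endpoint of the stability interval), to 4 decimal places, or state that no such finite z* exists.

z* = -0.7636.

With y'=λy (z=hλ):
  k1=λy_n ⇒ h·k1=z·y_n;  k2=λ(1+11/12z)y_n ⇒ h·k2=z(1+11/12z)y_n
  y_{n+1}/y_n = 1 − 3/7z + 10/7z(1+11/12z) = 1 + z + 55/42z²
  R(z) = 1 + z + 55/42z².

Boundary: |R(x)|=1, x<0.
x=-0.4: |R|=0.8095
R=1: x+55/42x²=0 ⇒ x=−42/55=-0.7636; min R=1−1/(4·55/42)=0.8091>−1
Confirm numerically:
  x=-0.457: |R|=0.81649 <1
  x=-0.349: |R|=0.81050 <1
  x=-0.339: |R|=0.81149 <1
  x=-1.144: |R|=1.56982 >1
  x=-0.857: |R|=1.10478 >1
  x=-0.823: |R|=1.06398 >1
Interval (-0.7636, 0).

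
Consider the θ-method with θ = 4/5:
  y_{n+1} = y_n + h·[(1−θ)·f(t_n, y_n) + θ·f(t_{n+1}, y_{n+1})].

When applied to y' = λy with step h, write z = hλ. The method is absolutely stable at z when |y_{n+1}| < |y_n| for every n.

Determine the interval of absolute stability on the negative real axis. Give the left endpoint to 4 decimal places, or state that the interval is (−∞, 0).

Set f=λy, z=hλ:
  y_{n+1} = y_n + z·[1/5·y_n + 4/5·y_{n+1}] ⇒ (1 − 4/5z)y_{n+1} = (1 + 1/5z)y_n
  ⇒ R(z) = (1 + 1/5z)/(1 − 4/5z).

Find x<0 with |R(x)|<1.
x=-0.95: |R|=0.4602
x=-2: |R|=0.2308
x=-10: |R|=0.1111
x=-100: |R|=0.2346
θ=4/5≥1/2 ⇒ |1+1/5x|<|1−4/5x| ∀x<0 ⇒ interval (−∞,0).

unbounded; (−∞, 0).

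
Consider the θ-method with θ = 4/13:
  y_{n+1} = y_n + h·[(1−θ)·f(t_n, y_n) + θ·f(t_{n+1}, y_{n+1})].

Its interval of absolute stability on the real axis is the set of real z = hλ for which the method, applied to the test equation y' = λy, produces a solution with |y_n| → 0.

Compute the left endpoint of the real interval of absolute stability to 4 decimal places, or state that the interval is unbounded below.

z* = -5.2000.

With y'=λy (z=hλ):
  y_{n+1} = y_n + z·[9/13·y_n + 4/13·y_{n+1}] ⇒ (1 − 4/13z)y_{n+1} = (1 + 9/13z)y_n
  Hence R(z) = (1 + 9/13z)/(1 − 4/13z).

Solve |R(x)|<1 on ℝ⁻.
x=-1.59: |R|=0.0677
R=−1: 1+9/13x = −1+4/13x ⇒ -5/13x=2 ⇒ x=2/(-5/13)=-5.2000
Confirm numerically:
  x=-4.548: |R|=0.89549 <1
  x=-4.154: |R|=0.82341 <1
  x=-3.106: |R|=0.58818 <1
  x=-2.171: |R|=0.30156 <1
  x=-5.754: |R|=1.07691 >1
  x=-5.296: |R|=1.01404 >1
  x=-5.230: |R|=1.00442 >1
So |R|<1 on (-5.2000, 0).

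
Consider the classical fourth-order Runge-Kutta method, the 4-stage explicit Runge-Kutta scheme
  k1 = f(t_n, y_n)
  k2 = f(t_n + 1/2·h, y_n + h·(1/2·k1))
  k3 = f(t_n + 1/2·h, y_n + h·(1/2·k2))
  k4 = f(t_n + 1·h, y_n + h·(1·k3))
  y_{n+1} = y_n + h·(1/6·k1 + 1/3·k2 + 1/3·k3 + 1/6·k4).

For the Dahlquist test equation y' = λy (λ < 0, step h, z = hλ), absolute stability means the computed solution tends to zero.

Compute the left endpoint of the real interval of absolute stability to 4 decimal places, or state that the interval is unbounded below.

On y'=λy, z=hλ:
  order 4, 4-stage ⇒ R(z)=1+z+z^2/2+z^3/6+z^4/24
  (e.g. R(-1.5)=0.27344, |R|=0.27344)

Find x<0 with |R(x)|<1.
x=-1.5: |R|=0.2734
|R(-1.12)|=0.3386 |R(-0.75)|=0.4741 |R(-0.72)|=0.4882
Bisect:
  x_lo=-3.6705 |R|=3.3867  x_hi=-0.2929 |R|=0.7461
  mid=-1.98169 |R|=0.32740 →hi
  mid=-2.82608 |R|=1.06325 →lo
  mid=-2.40388 |R|=0.56161 →hi
  mid=-2.61498 |R|=0.77215 →hi
  mid=-2.72053 |R|=0.90666 →hi
  mid=-2.77330 |R|=0.98207 →hi
  mid=-2.79969 |R|=1.02192 →lo
  mid=-2.78650 |R|=1.00181 →lo
  mid=-2.77990 |R|=0.99190 →hi
  mid=-2.78320 |R|=0.99684 →hi
  ...
  [-2.78546,-2.78526] ⇒ x*=-2.7853
Interval (-2.7853, 0).

left endpoint -2.7853.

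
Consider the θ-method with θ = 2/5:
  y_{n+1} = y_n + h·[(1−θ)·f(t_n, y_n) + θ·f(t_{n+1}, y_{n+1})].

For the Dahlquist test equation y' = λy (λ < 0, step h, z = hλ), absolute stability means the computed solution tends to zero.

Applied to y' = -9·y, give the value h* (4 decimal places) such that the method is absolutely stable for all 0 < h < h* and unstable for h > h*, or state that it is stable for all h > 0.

(-10.0000,0); λ=-9 ⇒ h* = (10)/9 = 1.1111.

With y'=λy (z=hλ):
  y_{n+1} = y_n + z·[3/5·y_n + 2/5·y_{n+1}] ⇒ (1 − 2/5z)y_{n+1} = (1 + 3/5z)y_n
  R(z) = (1 + 3/5z)/(1 − 2/5z).

Find x<0 with |R(x)|<1.
x=-0.31: |R|=0.7242
R=−1: 1+3/5x = −1+2/5x ⇒ -1/5x=2 ⇒ x=2/(-1/5)=-10.0000
Confirm numerically:
  x=-9.599: |R|=0.98343 <1
  x=-8.719: |R|=0.94291 <1
  x=-7.912: |R|=0.89973 <1
  x=-6.225: |R|=0.78367 <1
  x=-10.580: |R|=1.02217 >1
  x=-10.565: |R|=1.02162 >1
  x=-10.312: |R|=1.01218 >1
Interval (-10.0000, 0).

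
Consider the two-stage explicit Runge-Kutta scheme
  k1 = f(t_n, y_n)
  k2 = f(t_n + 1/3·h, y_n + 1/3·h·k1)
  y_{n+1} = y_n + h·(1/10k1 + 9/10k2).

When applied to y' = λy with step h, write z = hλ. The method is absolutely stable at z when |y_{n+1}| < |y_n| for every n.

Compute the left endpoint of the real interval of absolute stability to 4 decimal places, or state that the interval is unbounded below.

left endpoint -3.3333.

On y'=λy, z=hλ:
  k1=λy_n ⇒ h·k1=z·y_n;  k2=λ(1+1/3z)y_n ⇒ h·k2=z(1+1/3z)y_n
  y_{n+1}/y_n = 1 + 1/10z + 9/10z(1+1/3z) = 1 + z + 3/10z²
  so R(z) = 1 + z + 3/10z².

Solve |R(x)|<1 on ℝ⁻.
x=-0.81: |R|=0.3868
R=1: x+3/10x²=0 ⇒ x=−10/3=-3.3333; min R=1−1/(4·3/10)=0.1667>−1
Confirm numerically:
  x=-2.024: |R|=0.20497 <1
  x=-1.620: |R|=0.16732 <1
  x=-1.458: |R|=0.17973 <1
  x=-3.601: |R|=1.28916 >1
  x=-3.540: |R|=1.21948 >1
  x=-3.446: |R|=1.11647 >1
Stable set (-3.3333, 0).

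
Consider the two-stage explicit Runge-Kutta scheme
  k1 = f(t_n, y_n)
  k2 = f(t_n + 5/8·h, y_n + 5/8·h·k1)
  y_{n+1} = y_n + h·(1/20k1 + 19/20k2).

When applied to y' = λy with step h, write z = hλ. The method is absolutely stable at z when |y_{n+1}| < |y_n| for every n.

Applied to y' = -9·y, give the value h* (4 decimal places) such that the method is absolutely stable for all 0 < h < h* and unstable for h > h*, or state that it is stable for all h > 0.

(-1.6842,0); λ=-9 ⇒ h* = (32/19)/9 = 0.1871.

Test eqn y'=λy, z=hλ:
  k1=λy_n ⇒ h·k1=z·y_n;  k2=λ(1+5/8z)y_n ⇒ h·k2=z(1+5/8z)y_n
  y_{n+1}/y_n = 1 + 1/20z + 19/20z(1+5/8z) = 1 + z + 19/32z²
  ⇒ R(z) = 1 + z + 19/32z².

Boundary: |R(x)|=1, x<0.
x=-1.52: |R|=0.8518
R=1: x+19/32x²=0 ⇒ x=−32/19=-1.6842; min R=1−1/(4·19/32)=0.5789>−1
Confirm numerically:
  x=-1.545: |R|=0.87230 <1
  x=-0.890: |R|=0.58031 <1
  x=-0.768: |R|=0.58221 <1
  x=-2.089: |R|=1.50208 >1
  x=-2.042: |R|=1.43380 >1
  x=-1.781: |R|=1.10235 >1
Interval (-1.6842, 0).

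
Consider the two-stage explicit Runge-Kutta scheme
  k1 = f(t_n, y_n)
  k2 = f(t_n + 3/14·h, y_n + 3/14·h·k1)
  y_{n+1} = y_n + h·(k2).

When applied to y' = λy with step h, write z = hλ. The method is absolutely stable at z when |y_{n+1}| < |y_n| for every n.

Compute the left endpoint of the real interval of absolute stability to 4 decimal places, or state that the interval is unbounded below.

left endpoint -4.6667.

Test eqn y'=λy, z=hλ:
  k1=λy_n ⇒ h·k1=z·y_n;  k2=λ(1+3/14z)y_n ⇒ h·k2=z(1+3/14z)y_n
  y_{n+1}/y_n = 1 + z(1+3/14z) = 1 + z + 3/14z²
  ⇒ R(z) = 1 + z + 3/14z².

Solve |R(x)|<1 on ℝ⁻.
x=-0.46: |R|=0.5853
R=1: x+3/14x²=0 ⇒ x=−14/3=-4.6667; min R=1−1/(4·3/14)=-0.1667>−1
Confirm numerically:
  x=-4.341: |R|=0.69706 <1
  x=-4.164: |R|=0.55148 <1
  x=-1.958: |R|=0.13648 <1
  x=-5.232: |R|=1.63382 >1
  x=-4.861: |R|=1.20243 >1
  x=-4.696: |R|=1.02952 >1
Stable set (-4.6667, 0).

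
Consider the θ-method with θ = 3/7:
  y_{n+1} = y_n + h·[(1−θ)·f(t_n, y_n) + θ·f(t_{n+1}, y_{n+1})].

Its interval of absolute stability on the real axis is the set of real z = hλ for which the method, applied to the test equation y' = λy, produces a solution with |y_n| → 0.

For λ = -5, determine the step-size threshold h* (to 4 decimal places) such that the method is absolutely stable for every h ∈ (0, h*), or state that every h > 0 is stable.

(-14.0000,0); λ=-5 ⇒ h* = (14)/5 = 2.8000.

Test eqn y'=λy, z=hλ:
  y_{n+1} = y_n + z·[4/7·y_n + 3/7·y_{n+1}] ⇒ (1 − 3/7z)y_{n+1} = (1 + 4/7z)y_n
  so R(z) = (1 + 4/7z)/(1 − 3/7z).

Solve |R(x)|<1 on ℝ⁻.
x=-1.2: |R|=0.2075
R=−1: 1+4/7x = −1+3/7x ⇒ -1/7x=2 ⇒ x=2/(-1/7)=-14.0000
Confirm numerically:
  x=-13.698: |R|=0.99372 <1
  x=-13.324: |R|=0.98561 <1
  x=-10.541: |R|=0.91044 <1
  x=-10.514: |R|=0.90955 <1
  x=-14.394: |R|=1.00785 >1
  x=-14.036: |R|=1.00073 >1
So |R|<1 on (-14.0000, 0).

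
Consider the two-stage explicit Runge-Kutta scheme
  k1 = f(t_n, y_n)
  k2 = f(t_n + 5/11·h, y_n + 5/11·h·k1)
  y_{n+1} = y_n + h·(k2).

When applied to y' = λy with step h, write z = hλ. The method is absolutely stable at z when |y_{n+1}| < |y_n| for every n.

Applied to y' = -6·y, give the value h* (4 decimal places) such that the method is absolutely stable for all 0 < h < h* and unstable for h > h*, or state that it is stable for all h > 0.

On y'=λy, z=hλ:
  k1=λy_n ⇒ h·k1=z·y_n;  k2=λ(1+5/11z)y_n ⇒ h·k2=z(1+5/11z)y_n
  y_{n+1}/y_n = 1 + z(1+5/11z) = 1 + z + 5/11z²
  so R(z) = 1 + z + 5/11z².

Solve |R(x)|<1 on ℝ⁻.
x=-1.03: |R|=0.4522
R=1: x+5/11x²=0 ⇒ x=−11/5=-2.2000; min R=1−1/(4·5/11)=0.4500>−1
Confirm numerically:
  x=-1.503: |R|=0.52382 <1
  x=-1.285: |R|=0.46556 <1
  x=-1.113: |R|=0.45008 <1
  x=-2.679: |R|=1.58329 >1
  x=-2.607: |R|=1.48230 >1
Interval (-2.2000, 0).

(-2.2000,0); λ=-6 ⇒ h* = (11/5)/6 = 0.3667.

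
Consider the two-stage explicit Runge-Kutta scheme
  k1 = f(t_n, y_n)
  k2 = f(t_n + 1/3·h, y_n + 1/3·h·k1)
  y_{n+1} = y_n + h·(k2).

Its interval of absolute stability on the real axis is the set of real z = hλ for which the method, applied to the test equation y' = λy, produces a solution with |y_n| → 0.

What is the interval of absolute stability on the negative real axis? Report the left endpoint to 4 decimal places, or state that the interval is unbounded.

(-3.0000, 0).

With y'=λy (z=hλ):
  k1=λy_n ⇒ h·k1=z·y_n;  k2=λ(1+1/3z)y_n ⇒ h·k2=z(1+1/3z)y_n
  y_{n+1}/y_n = 1 + z(1+1/3z) = 1 + z + 1/3z²
  R(z) = 1 + z + 1/3z².

Find x<0 with |R(x)|<1.
x=-0.36: |R|=0.6832
R=1: x+1/3x²=0 ⇒ x=−3=-3.0000; min R=1−1/(4·1/3)=0.2500>−1
Confirm numerically:
  x=-2.323: |R|=0.47578 <1
  x=-1.813: |R|=0.28266 <1
  x=-1.328: |R|=0.25986 <1
  x=-3.539: |R|=1.63584 >1
  x=-3.444: |R|=1.50971 >1
  x=-3.153: |R|=1.16080 >1
Stable set (-3.0000, 0).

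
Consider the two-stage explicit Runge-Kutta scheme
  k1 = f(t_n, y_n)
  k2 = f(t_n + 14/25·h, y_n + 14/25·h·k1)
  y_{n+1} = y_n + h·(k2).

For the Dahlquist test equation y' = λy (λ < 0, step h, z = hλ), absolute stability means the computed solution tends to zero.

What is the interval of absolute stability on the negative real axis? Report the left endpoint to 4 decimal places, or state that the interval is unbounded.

Test eqn y'=λy, z=hλ:
  k1=λy_n ⇒ h·k1=z·y_n;  k2=λ(1+14/25z)y_n ⇒ h·k2=z(1+14/25z)y_n
  y_{n+1}/y_n = 1 + z(1+14/25z) = 1 + z + 14/25z²
  R(z) = 1 + z + 14/25z².

Find x<0 with |R(x)|<1.
x=-1.19: |R|=0.6030
R=1: x+14/25x²=0 ⇒ x=−25/14=-1.7857; min R=1−1/(4·14/25)=0.5536>−1
Confirm numerically:
  x=-1.359: |R|=0.67525 <1
  x=-0.921: |R|=0.55401 <1
  x=-0.739: |R|=0.56683 <1
  x=-2.305: |R|=1.67029 >1
  x=-2.237: |R|=1.56533 >1
  x=-1.837: |R|=1.05276 >1
Stable set (-1.7857, 0).

(-1.7857, 0).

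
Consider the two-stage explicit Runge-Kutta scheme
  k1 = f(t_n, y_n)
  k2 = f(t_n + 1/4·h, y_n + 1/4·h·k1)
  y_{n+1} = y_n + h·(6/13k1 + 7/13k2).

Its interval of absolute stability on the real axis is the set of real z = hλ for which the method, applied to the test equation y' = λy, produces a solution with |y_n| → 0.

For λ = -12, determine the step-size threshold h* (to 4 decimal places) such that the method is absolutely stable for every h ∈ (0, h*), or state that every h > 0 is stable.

Set f=λy, z=hλ:
  k1=λy_n ⇒ h·k1=z·y_n;  k2=λ(1+1/4z)y_n ⇒ h·k2=z(1+1/4z)y_n
  y_{n+1}/y_n = 1 + 6/13z + 7/13z(1+1/4z) = 1 + z + 7/52z²
  R(z) = 1 + z + 7/52z².

Solve |R(x)|<1 on ℝ⁻.
x=-0.55: |R|=0.4907
R=1: x+7/52x²=0 ⇒ x=−52/7=-7.4286; min R=1−1/(4·7/52)=-0.8571>−1
Confirm numerically:
  x=-6.722: |R|=0.36063 <1
  x=-4.931: |R|=0.65786 <1
  x=-4.303: |R|=0.81049 <1
  x=-4.035: |R|=0.84330 <1
  x=-7.990: |R|=1.60386 >1
  x=-7.587: |R|=1.16181 >1
Stable set (-7.4286, 0).

(-7.4286,0); λ=-12 ⇒ h* = (52/7)/12 = 0.6190.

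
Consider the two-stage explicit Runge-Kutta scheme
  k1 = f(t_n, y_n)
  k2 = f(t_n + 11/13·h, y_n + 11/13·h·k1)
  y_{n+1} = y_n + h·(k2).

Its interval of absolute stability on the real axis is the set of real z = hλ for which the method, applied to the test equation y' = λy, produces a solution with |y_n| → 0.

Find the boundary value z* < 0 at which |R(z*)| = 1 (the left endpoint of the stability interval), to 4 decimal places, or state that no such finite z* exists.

Test eqn y'=λy, z=hλ:
  k1=λy_n ⇒ h·k1=z·y_n;  k2=λ(1+11/13z)y_n ⇒ h·k2=z(1+11/13z)y_n
  y_{n+1}/y_n = 1 + z(1+11/13z) = 1 + z + 11/13z²
  ⇒ R(z) = 1 + z + 11/13z².

Boundary: |R(x)|=1, x<0.
x=-1.76: |R|=1.8610
R=1: x+11/13x²=0 ⇒ x=−13/11=-1.1818; min R=1−1/(4·11/13)=0.7045>−1
Confirm numerically:
  x=-0.908: |R|=0.78962 <1
  x=-0.824: |R|=0.75052 <1
  x=-0.817: |R|=0.74780 <1
  x=-0.627: |R|=0.70565 <1
  x=-1.653: |R|=1.65904 >1
  x=-1.276: |R|=1.10169 >1
So |R|<1 on (-1.1818, 0).

left endpoint -1.1818.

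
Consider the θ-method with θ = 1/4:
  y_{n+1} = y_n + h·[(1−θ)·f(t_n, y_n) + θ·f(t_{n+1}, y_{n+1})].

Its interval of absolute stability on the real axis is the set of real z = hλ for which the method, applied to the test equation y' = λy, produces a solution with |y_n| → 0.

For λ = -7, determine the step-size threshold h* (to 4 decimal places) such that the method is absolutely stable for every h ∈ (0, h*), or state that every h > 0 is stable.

(-4.0000,0); λ=-7 ⇒ h* = (4)/7 = 0.5714.

Test eqn y'=λy, z=hλ:
  y_{n+1} = y_n + z·[3/4·y_n + 1/4·y_{n+1}] ⇒ (1 − 1/4z)y_{n+1} = (1 + 3/4z)y_n
  R(z) = (1 + 3/4z)/(1 − 1/4z).

Solve |R(x)|<1 on ℝ⁻.
x=-0.31: |R|=0.7123
R=−1: 1+3/4x = −1+1/4x ⇒ -1/2x=2 ⇒ x=2/(-1/2)=-4.0000
Confirm numerically:
  x=-3.781: |R|=0.94371 <1
  x=-3.733: |R|=0.93095 <1
  x=-3.528: |R|=0.87460 <1
  x=-2.605: |R|=0.57759 <1
  x=-4.570: |R|=1.13302 >1
  x=-4.101: |R|=1.02494 >1
  x=-4.057: |R|=1.01415 >1
So |R|<1 on (-4.0000, 0).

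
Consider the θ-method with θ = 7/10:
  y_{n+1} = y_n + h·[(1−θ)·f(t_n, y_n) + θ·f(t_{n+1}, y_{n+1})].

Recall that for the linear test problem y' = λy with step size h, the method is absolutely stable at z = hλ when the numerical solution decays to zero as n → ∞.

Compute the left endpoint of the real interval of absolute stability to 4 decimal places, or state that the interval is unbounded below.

With y'=λy (z=hλ):
  y_{n+1} = y_n + z·[3/10·y_n + 7/10·y_{n+1}] ⇒ (1 − 7/10z)y_{n+1} = (1 + 3/10z)y_n
  R(z) = (1 + 3/10z)/(1 − 7/10z).

Boundary: |R(x)|=1, x<0.
x=-1.61: |R|=0.2431
x=-2: |R|=0.1667
x=-10: |R|=0.2500
x=-100: |R|=0.4085
θ=7/10≥1/2 ⇒ |1+3/10x|<|1−7/10x| ∀x<0 ⇒ interval (−∞,0).

(−∞, 0) — no finite endpoint.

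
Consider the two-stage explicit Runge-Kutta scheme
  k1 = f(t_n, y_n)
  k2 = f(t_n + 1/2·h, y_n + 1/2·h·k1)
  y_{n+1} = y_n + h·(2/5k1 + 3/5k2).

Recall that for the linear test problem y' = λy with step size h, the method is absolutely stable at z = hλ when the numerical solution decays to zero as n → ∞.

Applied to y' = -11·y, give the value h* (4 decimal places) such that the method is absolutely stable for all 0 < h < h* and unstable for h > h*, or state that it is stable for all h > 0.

(-3.3333,0); λ=-11 ⇒ h* = (10/3)/11 = 0.3030.

With y'=λy (z=hλ):
  k1=λy_n ⇒ h·k1=z·y_n;  k2=λ(1+1/2z)y_n ⇒ h·k2=z(1+1/2z)y_n
  y_{n+1}/y_n = 1 + 2/5z + 3/5z(1+1/2z) = 1 + z + 3/10z²
  Hence R(z) = 1 + z + 3/10z².

Need |R(x)|<1, x<0.
x=-1.08: |R|=0.2699
R=1: x+3/10x²=0 ⇒ x=−10/3=-3.3333; min R=1−1/(4·3/10)=0.1667>−1
Confirm numerically:
  x=-2.744: |R|=0.51486 <1
  x=-2.520: |R|=0.38512 <1
  x=-1.688: |R|=0.16680 <1
  x=-3.851: |R|=1.59806 >1
  x=-3.689: |R|=1.39362 >1
So |R|<1 on (-3.3333, 0).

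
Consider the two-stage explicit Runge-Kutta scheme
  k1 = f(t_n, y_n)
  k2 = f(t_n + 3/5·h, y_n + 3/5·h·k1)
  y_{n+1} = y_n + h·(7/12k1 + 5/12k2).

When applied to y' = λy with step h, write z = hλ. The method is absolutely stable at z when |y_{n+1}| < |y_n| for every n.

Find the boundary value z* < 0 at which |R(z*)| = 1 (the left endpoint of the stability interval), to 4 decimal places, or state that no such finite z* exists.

On y'=λy, z=hλ:
  k1=λy_n ⇒ h·k1=z·y_n;  k2=λ(1+3/5z)y_n ⇒ h·k2=z(1+3/5z)y_n
  y_{n+1}/y_n = 1 + 7/12z + 5/12z(1+3/5z) = 1 + z + 1/4z²
  Hence R(z) = 1 + z + 1/4z².

Find x<0 with |R(x)|<1.
x=-0.63: |R|=0.4692
R=1: x+1/4x²=0 ⇒ x=−4=-4.0000; min R=1−1/(4·1/4)=0.0000>−1
Confirm numerically:
  x=-3.369: |R|=0.46854 <1
  x=-2.258: |R|=0.01664 <1
  x=-2.169: |R|=0.00714 <1
  x=-4.362: |R|=1.39476 >1
  x=-4.253: |R|=1.26900 >1
  x=-4.101: |R|=1.10355 >1
So |R|<1 on (-4.0000, 0).

z* = -4.0000.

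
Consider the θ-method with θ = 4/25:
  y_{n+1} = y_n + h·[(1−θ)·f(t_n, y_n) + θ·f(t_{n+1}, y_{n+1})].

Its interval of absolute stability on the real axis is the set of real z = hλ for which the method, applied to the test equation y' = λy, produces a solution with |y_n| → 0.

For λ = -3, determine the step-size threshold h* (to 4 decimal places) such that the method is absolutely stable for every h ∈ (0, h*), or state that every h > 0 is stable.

Set f=λy, z=hλ:
  y_{n+1} = y_n + z·[21/25·y_n + 4/25·y_{n+1}] ⇒ (1 − 4/25z)y_{n+1} = (1 + 21/25z)y_n
  so R(z) = (1 + 21/25z)/(1 − 4/25z).

Solve |R(x)|<1 on ℝ⁻.
x=-0.66: |R|=0.4030
R=−1: 1+21/25x = −1+4/25x ⇒ -17/25x=2 ⇒ x=2/(-17/25)=-2.9412
Confirm numerically:
  x=-2.806: |R|=0.93656 <1
  x=-2.345: |R|=0.70521 <1
  x=-1.831: |R|=0.41613 <1
  x=-1.640: |R|=0.29911 <1
  x=-3.474: |R|=1.23288 >1
  x=-3.015: |R|=1.03386 >1
  x=-3.009: |R|=1.03113 >1
So |R|<1 on (-2.9412, 0).

(-2.9412,0); λ=-3 ⇒ h* = (50/17)/3 = 0.9804.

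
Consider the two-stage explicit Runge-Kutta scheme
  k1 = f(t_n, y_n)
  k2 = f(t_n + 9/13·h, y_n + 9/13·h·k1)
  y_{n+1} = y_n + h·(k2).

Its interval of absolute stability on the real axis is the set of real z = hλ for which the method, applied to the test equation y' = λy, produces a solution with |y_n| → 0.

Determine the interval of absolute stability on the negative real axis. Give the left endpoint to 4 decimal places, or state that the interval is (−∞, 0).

Set f=λy, z=hλ:
  k1=λy_n ⇒ h·k1=z·y_n;  k2=λ(1+9/13z)y_n ⇒ h·k2=z(1+9/13z)y_n
  y_{n+1}/y_n = 1 + z(1+9/13z) = 1 + z + 9/13z²
  so R(z) = 1 + z + 9/13z².

Find x<0 with |R(x)|<1.
x=-0.81: |R|=0.6442
R=1: x+9/13x²=0 ⇒ x=−13/9=-1.4444; min R=1−1/(4·9/13)=0.6389>−1
Confirm numerically:
  x=-1.205: |R|=0.80025 <1
  x=-1.113: |R|=0.74461 <1
  x=-0.804: |R|=0.64352 <1
  x=-0.604: |R|=0.64856 <1
  x=-1.992: |R|=1.75512 >1
  x=-1.943: |R|=1.67063 >1
  x=-1.924: |R|=1.63877 >1
Stable set (-1.4444, 0).

(-1.4444, 0).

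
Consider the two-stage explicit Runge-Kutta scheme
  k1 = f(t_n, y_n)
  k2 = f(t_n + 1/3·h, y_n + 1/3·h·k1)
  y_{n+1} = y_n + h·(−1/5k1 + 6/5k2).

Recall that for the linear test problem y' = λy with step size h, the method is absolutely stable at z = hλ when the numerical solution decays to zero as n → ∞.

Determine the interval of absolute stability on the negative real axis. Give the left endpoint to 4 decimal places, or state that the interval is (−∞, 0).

z∈(-2.5000,0).

Set f=λy, z=hλ:
  k1=λy_n ⇒ h·k1=z·y_n;  k2=λ(1+1/3z)y_n ⇒ h·k2=z(1+1/3z)y_n
  y_{n+1}/y_n = 1 − 1/5z + 6/5z(1+1/3z) = 1 + z + 2/5z²
  so R(z) = 1 + z + 2/5z².

Need |R(x)|<1, x<0.
x=-0.46: |R|=0.6246
R=1: x+2/5x²=0 ⇒ x=−5/2=-2.5000; min R=1−1/(4·2/5)=0.3750>−1
Confirm numerically:
  x=-2.234: |R|=0.76230 <1
  x=-1.753: |R|=0.47620 <1
  x=-1.088: |R|=0.38550 <1
  x=-2.992: |R|=1.58883 >1
  x=-2.750: |R|=1.27500 >1
So |R|<1 on (-2.5000, 0).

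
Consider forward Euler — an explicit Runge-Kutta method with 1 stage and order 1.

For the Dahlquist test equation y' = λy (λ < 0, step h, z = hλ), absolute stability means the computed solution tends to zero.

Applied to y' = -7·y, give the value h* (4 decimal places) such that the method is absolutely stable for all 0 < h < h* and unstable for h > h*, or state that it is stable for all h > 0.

Test eqn y'=λy, z=hλ:
  order 1, 1-stage ⇒ R(z)=1+z
  (e.g. R(-0.44)=0.56000, |R|=0.56000)

Find x<0 with |R(x)|<1.
x=-0.44: |R|=0.5600
|R(-2)|=1.0000 |R(-1.01)|=0.0100 |R(-0.65)|=0.3500
Bisect:
  x_lo=-2.8184 |R|=1.8184  x_hi=-0.2553 |R|=0.7447
  mid=-1.53688 |R|=0.53688 →hi
  mid=-2.17765 |R|=1.17765 →lo
  mid=-1.85726 |R|=0.85726 →hi
  mid=-2.01746 |R|=1.01746 →lo
  mid=-1.93736 |R|=0.93736 →hi
  mid=-1.97741 |R|=0.97741 →hi
  mid=-1.99743 |R|=0.99743 →hi
  mid=-2.00744 |R|=1.00744 →lo
  mid=-2.00244 |R|=1.00244 →lo
  mid=-1.99993 |R|=0.99993 →hi
  ...
  [-2.00009,-1.99993] ⇒ x*=-2.0000
Interval (-2.0000, 0).

(-2.0000,0); λ=-7 ⇒ h* = 0.2857.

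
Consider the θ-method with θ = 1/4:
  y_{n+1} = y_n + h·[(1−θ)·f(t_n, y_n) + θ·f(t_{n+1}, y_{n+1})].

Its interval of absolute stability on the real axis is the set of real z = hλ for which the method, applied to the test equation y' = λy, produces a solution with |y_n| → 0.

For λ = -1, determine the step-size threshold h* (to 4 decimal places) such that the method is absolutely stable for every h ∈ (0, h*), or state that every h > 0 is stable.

(-4.0000,0); λ=-1 ⇒ h* = (4)/1 = 4.0000.

On y'=λy, z=hλ:
  y_{n+1} = y_n + z·[3/4·y_n + 1/4·y_{n+1}] ⇒ (1 − 1/4z)y_{n+1} = (1 + 3/4z)y_n
  R(z) = (1 + 3/4z)/(1 − 1/4z).

Boundary: |R(x)|=1, x<0.
x=-0.61: |R|=0.4707
R=−1: 1+3/4x = −1+1/4x ⇒ -1/2x=2 ⇒ x=2/(-1/2)=-4.0000
Confirm numerically:
  x=-3.644: |R|=0.90686 <1
  x=-2.312: |R|=0.46515 <1
  x=-1.781: |R|=0.23231 <1
  x=-4.163: |R|=1.03994 >1
  x=-4.100: |R|=1.02469 >1
So |R|<1 on (-4.0000, 0).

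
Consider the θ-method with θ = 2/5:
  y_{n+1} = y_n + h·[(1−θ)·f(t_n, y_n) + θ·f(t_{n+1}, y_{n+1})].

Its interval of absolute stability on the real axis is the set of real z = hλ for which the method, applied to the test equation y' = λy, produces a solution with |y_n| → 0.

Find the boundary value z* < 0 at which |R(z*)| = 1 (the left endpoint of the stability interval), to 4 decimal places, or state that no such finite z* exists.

On y'=λy, z=hλ:
  y_{n+1} = y_n + z·[3/5·y_n + 2/5·y_{n+1}] ⇒ (1 − 2/5z)y_{n+1} = (1 + 3/5z)y_n
  so R(z) = (1 + 3/5z)/(1 − 2/5z).

Solve |R(x)|<1 on ℝ⁻.
x=-0.75: |R|=0.4231
R=−1: 1+3/5x = −1+2/5x ⇒ -1/5x=2 ⇒ x=2/(-1/5)=-10.0000
Confirm numerically:
  x=-8.402: |R|=0.92671 <1
  x=-6.330: |R|=0.79219 <1
  x=-5.812: |R|=0.74808 <1
  x=-5.076: |R|=0.67503 <1
  x=-10.493: |R|=1.01897 >1
  x=-10.408: |R|=1.01580 >1
  x=-10.038: |R|=1.00152 >1
So |R|<1 on (-10.0000, 0).

z* = -10.0000.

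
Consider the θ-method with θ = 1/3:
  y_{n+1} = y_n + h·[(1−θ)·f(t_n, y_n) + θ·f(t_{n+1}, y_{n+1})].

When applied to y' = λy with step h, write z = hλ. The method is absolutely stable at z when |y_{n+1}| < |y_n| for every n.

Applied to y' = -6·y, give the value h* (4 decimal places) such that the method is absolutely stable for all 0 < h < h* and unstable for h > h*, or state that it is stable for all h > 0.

(-6.0000,0); λ=-6 ⇒ h* = (6)/6 = 1.0000.

Set f=λy, z=hλ:
  y_{n+1} = y_n + z·[2/3·y_n + 1/3·y_{n+1}] ⇒ (1 − 1/3z)y_{n+1} = (1 + 2/3z)y_n
  R(z) = (1 + 2/3z)/(1 − 1/3z).

Boundary: |R(x)|=1, x<0.
x=-0.98: |R|=0.2613
R=−1: 1+2/3x = −1+1/3x ⇒ -1/3x=2 ⇒ x=2/(-1/3)=-6.0000
Confirm numerically:
  x=-4.799: |R|=0.84601 <1
  x=-4.071: |R|=0.72720 <1
  x=-2.456: |R|=0.35044 <1
  x=-6.335: |R|=1.03589 >1
  x=-6.210: |R|=1.02280 >1
Stable set (-6.0000, 0).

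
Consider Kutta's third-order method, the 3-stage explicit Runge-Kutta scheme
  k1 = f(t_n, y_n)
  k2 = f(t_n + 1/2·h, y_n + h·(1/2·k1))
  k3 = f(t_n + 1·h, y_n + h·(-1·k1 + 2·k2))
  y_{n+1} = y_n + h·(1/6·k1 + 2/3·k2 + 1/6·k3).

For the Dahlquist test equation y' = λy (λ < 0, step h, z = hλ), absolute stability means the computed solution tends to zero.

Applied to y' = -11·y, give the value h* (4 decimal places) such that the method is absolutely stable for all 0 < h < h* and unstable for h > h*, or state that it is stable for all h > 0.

(-2.5127,0); λ=-11 ⇒ h* = 0.2284.

Set f=λy, z=hλ:
  order 3, 3-stage ⇒ R(z)=1+z+z^2/2+z^3/6
  (e.g. R(-0.48)=0.61677, |R|=0.61677)

Solve |R(x)|<1 on ℝ⁻.
x=-0.48: |R|=0.6168
|R(-2.9)|=1.7598 |R(-2.82)|=1.5814 |R(-2.73)|=1.3946
Bisect:
  x_lo=-3.1896 |R|=2.5112  x_hi=-0.2924 |R|=0.7462
  mid=-1.74099 |R|=0.10497 →hi
  mid=-2.46531 |R|=0.92368 →hi
  mid=-2.82746 |R|=1.59757 →lo
  mid=-2.64639 |R|=1.23364 →lo
  mid=-2.55585 |R|=1.07228 →lo
  mid=-2.51058 |R|=0.99644 →hi
  mid=-2.53321 |R|=1.03397 →lo
  mid=-2.52189 |R|=1.01510 →lo
  mid=-2.51623 |R|=1.00575 →lo
  ...
  [-2.51287,-2.51270] ⇒ x*=-2.5127
So |R|<1 on (-2.5127, 0).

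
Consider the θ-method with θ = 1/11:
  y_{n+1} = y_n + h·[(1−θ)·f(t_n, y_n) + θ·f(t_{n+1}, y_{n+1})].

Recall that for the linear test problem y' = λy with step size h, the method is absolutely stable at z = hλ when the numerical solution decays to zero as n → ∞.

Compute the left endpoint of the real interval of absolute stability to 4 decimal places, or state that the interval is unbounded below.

z* = -2.4444.

With y'=λy (z=hλ):
  y_{n+1} = y_n + z·[10/11·y_n + 1/11·y_{n+1}] ⇒ (1 − 1/11z)y_{n+1} = (1 + 10/11z)y_n
  so R(z) = (1 + 10/11z)/(1 − 1/11z).

Boundary: |R(x)|=1, x<0.
x=-0.71: |R|=0.3330
R=−1: 1+10/11x = −1+1/11x ⇒ -9/11x=2 ⇒ x=2/(-9/11)=-2.4444
Confirm numerically:
  x=-1.902: |R|=0.62161 <1
  x=-1.430: |R|=0.26549 <1
  x=-1.372: |R|=0.21985 <1
  x=-1.291: |R|=0.15540 <1
  x=-2.679: |R|=1.15432 >1
  x=-2.611: |R|=1.11013 >1
So |R|<1 on (-2.4444, 0).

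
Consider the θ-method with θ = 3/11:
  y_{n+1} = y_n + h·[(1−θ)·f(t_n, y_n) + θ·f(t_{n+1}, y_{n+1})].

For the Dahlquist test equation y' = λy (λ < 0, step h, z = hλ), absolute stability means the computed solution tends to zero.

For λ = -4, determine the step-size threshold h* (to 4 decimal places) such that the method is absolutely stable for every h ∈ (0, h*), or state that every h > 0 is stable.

Set f=λy, z=hλ:
  y_{n+1} = y_n + z·[8/11·y_n + 3/11·y_{n+1}] ⇒ (1 − 3/11z)y_{n+1} = (1 + 8/11z)y_n
  Hence R(z) = (1 + 8/11z)/(1 − 3/11z).

Solve |R(x)|<1 on ℝ⁻.
x=-0.56: |R|=0.5142
R=−1: 1+8/11x = −1+3/11x ⇒ -5/11x=2 ⇒ x=2/(-5/11)=-4.4000
Confirm numerically:
  x=-2.656: |R|=0.54028 <1
  x=-2.502: |R|=0.48719 <1
  x=-1.904: |R|=0.25323 <1
  x=-4.975: |R|=1.11090 >1
  x=-4.959: |R|=1.10801 >1
  x=-4.913: |R|=1.09965 >1
So |R|<1 on (-4.4000, 0).

(-4.4000,0); λ=-4 ⇒ h* = (22/5)/4 = 1.1000.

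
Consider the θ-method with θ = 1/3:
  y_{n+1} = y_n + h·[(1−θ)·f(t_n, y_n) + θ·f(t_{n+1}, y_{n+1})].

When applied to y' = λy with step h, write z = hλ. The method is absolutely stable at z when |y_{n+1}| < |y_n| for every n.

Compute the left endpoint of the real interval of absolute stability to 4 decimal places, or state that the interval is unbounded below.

Test eqn y'=λy, z=hλ:
  y_{n+1} = y_n + z·[2/3·y_n + 1/3·y_{n+1}] ⇒ (1 − 1/3z)y_{n+1} = (1 + 2/3z)y_n
  ⇒ R(z) = (1 + 2/3z)/(1 − 1/3z).

Need |R(x)|<1, x<0.
x=-0.54: |R|=0.5424
R=−1: 1+2/3x = −1+1/3x ⇒ -1/3x=2 ⇒ x=2/(-1/3)=-6.0000
Confirm numerically:
  x=-5.962: |R|=0.99576 <1
  x=-3.760: |R|=0.66864 <1
  x=-3.723: |R|=0.66131 <1
  x=-3.117: |R|=0.52869 <1
  x=-6.470: |R|=1.04963 >1
  x=-6.446: |R|=1.04722 >1
  x=-6.134: |R|=1.01467 >1
So |R|<1 on (-6.0000, 0).

left endpoint -6.0000.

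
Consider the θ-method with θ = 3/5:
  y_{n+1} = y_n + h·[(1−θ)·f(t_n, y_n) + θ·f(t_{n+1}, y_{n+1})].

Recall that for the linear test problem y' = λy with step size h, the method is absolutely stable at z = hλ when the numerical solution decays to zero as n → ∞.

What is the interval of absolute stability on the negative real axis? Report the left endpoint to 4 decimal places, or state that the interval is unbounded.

On y'=λy, z=hλ:
  y_{n+1} = y_n + z·[2/5·y_n + 3/5·y_{n+1}] ⇒ (1 − 3/5z)y_{n+1} = (1 + 2/5z)y_n
  Hence R(z) = (1 + 2/5z)/(1 − 3/5z).

Find x<0 with |R(x)|<1.
x=-0.93: |R|=0.4031
x=-2: |R|=0.0909
x=-10: |R|=0.4286
x=-100: |R|=0.6393
θ=3/5≥1/2 ⇒ |1+2/5x|<|1−3/5x| ∀x<0 ⇒ stable on all of ℝ⁻.

unbounded; (−∞, 0).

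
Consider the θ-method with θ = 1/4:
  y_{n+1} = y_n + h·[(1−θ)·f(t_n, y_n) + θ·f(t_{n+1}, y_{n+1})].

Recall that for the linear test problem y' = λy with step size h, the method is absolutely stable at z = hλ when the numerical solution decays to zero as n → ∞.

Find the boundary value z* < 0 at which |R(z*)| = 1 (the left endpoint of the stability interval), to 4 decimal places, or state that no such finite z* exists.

z* = -4.0000.

With y'=λy (z=hλ):
  y_{n+1} = y_n + z·[3/4·y_n + 1/4·y_{n+1}] ⇒ (1 − 1/4z)y_{n+1} = (1 + 3/4z)y_n
  ⇒ R(z) = (1 + 3/4z)/(1 − 1/4z).

Need |R(x)|<1, x<0.
x=-0.35: |R|=0.6782
R=−1: 1+3/4x = −1+1/4x ⇒ -1/2x=2 ⇒ x=2/(-1/2)=-4.0000
Confirm numerically:
  x=-3.787: |R|=0.94529 <1
  x=-3.170: |R|=0.76848 <1
  x=-2.314: |R|=0.46595 <1
  x=-2.052: |R|=0.35625 <1
  x=-4.592: |R|=1.13780 >1
  x=-4.465: |R|=1.10986 >1
  x=-4.135: |R|=1.03319 >1
So |R|<1 on (-4.0000, 0).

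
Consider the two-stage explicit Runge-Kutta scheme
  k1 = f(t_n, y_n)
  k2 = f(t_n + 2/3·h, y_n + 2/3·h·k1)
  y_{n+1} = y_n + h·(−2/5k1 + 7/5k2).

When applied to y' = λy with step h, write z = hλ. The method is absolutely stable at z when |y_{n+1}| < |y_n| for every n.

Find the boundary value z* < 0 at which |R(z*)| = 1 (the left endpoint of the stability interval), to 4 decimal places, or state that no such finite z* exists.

left endpoint -1.0714.

Test eqn y'=λy, z=hλ:
  k1=λy_n ⇒ h·k1=z·y_n;  k2=λ(1+2/3z)y_n ⇒ h·k2=z(1+2/3z)y_n
  y_{n+1}/y_n = 1 − 2/5z + 7/5z(1+2/3z) = 1 + z + 14/15z²
  ⇒ R(z) = 1 + z + 14/15z².

Find x<0 with |R(x)|<1.
x=-1.68: |R|=1.9542
R=1: x+14/15x²=0 ⇒ x=−15/14=-1.0714; min R=1−1/(4·14/15)=0.7321>−1
Confirm numerically:
  x=-0.947: |R|=0.89002 <1
  x=-0.678: |R|=0.75104 <1
  x=-0.482: |R|=0.73484 <1
  x=-0.478: |R|=0.73525 <1
  x=-1.622: |R|=1.83349 >1
  x=-1.532: |R|=1.65856 >1
  x=-1.300: |R|=1.27733 >1
Interval (-1.0714, 0).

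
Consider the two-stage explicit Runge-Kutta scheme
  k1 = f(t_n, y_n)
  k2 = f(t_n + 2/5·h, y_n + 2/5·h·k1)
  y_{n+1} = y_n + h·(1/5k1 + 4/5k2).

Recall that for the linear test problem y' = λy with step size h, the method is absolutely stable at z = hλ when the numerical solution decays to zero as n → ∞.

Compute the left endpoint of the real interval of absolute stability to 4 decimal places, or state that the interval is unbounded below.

z* = -3.1250.

On y'=λy, z=hλ:
  k1=λy_n ⇒ h·k1=z·y_n;  k2=λ(1+2/5z)y_n ⇒ h·k2=z(1+2/5z)y_n
  y_{n+1}/y_n = 1 + 1/5z + 4/5z(1+2/5z) = 1 + z + 8/25z²
  ⇒ R(z) = 1 + z + 8/25z².

Boundary: |R(x)|=1, x<0.
x=-1.4: |R|=0.2272
R=1: x+8/25x²=0 ⇒ x=−25/8=-3.1250; min R=1−1/(4·8/25)=0.2188>−1
Confirm numerically:
  x=-2.777: |R|=0.69075 <1
  x=-2.482: |R|=0.48930 <1
  x=-2.234: |R|=0.36304 <1
  x=-3.347: |R|=1.23777 >1
  x=-3.206: |R|=1.08310 >1
  x=-3.203: |R|=1.07995 >1
So |R|<1 on (-3.1250, 0).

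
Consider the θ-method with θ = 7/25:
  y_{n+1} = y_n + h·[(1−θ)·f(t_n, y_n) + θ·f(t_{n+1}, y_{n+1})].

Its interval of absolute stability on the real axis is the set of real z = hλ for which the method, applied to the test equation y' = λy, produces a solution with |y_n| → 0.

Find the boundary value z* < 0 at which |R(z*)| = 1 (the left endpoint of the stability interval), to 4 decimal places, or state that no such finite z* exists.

Test eqn y'=λy, z=hλ:
  y_{n+1} = y_n + z·[18/25·y_n + 7/25·y_{n+1}] ⇒ (1 − 7/25z)y_{n+1} = (1 + 18/25z)y_n
  so R(z) = (1 + 18/25z)/(1 − 7/25z).

Need |R(x)|<1, x<0.
x=-0.65: |R|=0.4501
R=−1: 1+18/25x = −1+7/25x ⇒ -11/25x=2 ⇒ x=2/(-11/25)=-4.5455
Confirm numerically:
  x=-2.925: |R|=0.60803 <1
  x=-2.479: |R|=0.46330 <1
  x=-1.987: |R|=0.27670 <1
  x=-5.125: |R|=1.10472 >1
  x=-5.065: |R|=1.09453 >1
  x=-5.013: |R|=1.08559 >1
Interval (-4.5455, 0).

left endpoint -4.5455.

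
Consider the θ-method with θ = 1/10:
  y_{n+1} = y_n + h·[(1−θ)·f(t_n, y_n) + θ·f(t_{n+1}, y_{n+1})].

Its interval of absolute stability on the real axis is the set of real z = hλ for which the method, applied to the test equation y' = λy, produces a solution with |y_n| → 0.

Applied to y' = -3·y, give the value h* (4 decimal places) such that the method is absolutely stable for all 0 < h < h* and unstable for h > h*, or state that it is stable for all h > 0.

Test eqn y'=λy, z=hλ:
  y_{n+1} = y_n + z·[9/10·y_n + 1/10·y_{n+1}] ⇒ (1 − 1/10z)y_{n+1} = (1 + 9/10z)y_n
  so R(z) = (1 + 9/10z)/(1 − 1/10z).

Boundary: |R(x)|=1, x<0.
x=-0.4: |R|=0.6154
R=−1: 1+9/10x = −1+1/10x ⇒ -4/5x=2 ⇒ x=2/(-4/5)=-2.5000
Confirm numerically:
  x=-2.370: |R|=0.91593 <1
  x=-1.327: |R|=0.17154 <1
  x=-1.044: |R|=0.05469 <1
  x=-2.690: |R|=1.11978 >1
  x=-2.619: |R|=1.07544 >1
So |R|<1 on (-2.5000, 0).

(-2.5000,0); λ=-3 ⇒ h* = (5/2)/3 = 0.8333.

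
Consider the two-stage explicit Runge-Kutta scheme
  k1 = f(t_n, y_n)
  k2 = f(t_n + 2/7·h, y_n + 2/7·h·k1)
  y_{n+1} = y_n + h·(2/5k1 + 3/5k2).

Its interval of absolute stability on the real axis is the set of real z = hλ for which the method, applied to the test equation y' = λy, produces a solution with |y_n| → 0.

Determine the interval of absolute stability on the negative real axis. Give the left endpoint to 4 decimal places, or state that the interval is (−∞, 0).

Test eqn y'=λy, z=hλ:
  k1=λy_n ⇒ h·k1=z·y_n;  k2=λ(1+2/7z)y_n ⇒ h·k2=z(1+2/7z)y_n
  y_{n+1}/y_n = 1 + 2/5z + 3/5z(1+2/7z) = 1 + z + 6/35z²
  so R(z) = 1 + z + 6/35z².

Find x<0 with |R(x)|<1.
x=-1.74: |R|=0.2210
R=1: x+6/35x²=0 ⇒ x=−35/6=-5.8333; min R=1−1/(4·6/35)=-0.4583>−1
Confirm numerically:
  x=-4.090: |R|=0.22233 <1
  x=-2.884: |R|=0.45815 <1
  x=-2.865: |R|=0.45788 <1
  x=-6.310: |R|=1.51562 >1
  x=-6.111: |R|=1.29088 >1
So |R|<1 on (-5.8333, 0).

(-5.8333, 0).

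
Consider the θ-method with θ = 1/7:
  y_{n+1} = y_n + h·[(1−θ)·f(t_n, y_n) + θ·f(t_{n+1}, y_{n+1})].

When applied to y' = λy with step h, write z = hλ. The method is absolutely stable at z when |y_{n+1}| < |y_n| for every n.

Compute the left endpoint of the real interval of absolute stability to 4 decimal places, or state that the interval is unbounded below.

On y'=λy, z=hλ:
  y_{n+1} = y_n + z·[6/7·y_n + 1/7·y_{n+1}] ⇒ (1 − 1/7z)y_{n+1} = (1 + 6/7z)y_n
  ⇒ R(z) = (1 + 6/7z)/(1 − 1/7z).

Need |R(x)|<1, x<0.
x=-1.23: |R|=0.0462
R=−1: 1+6/7x = −1+1/7x ⇒ -5/7x=2 ⇒ x=2/(-5/7)=-2.8000
Confirm numerically:
  x=-2.485: |R|=0.83395 <1
  x=-2.481: |R|=0.83177 <1
  x=-2.008: |R|=0.56039 <1
  x=-1.286: |R|=0.08641 <1
  x=-3.304: |R|=1.24457 >1
  x=-2.918: |R|=1.05949 >1
  x=-2.859: |R|=1.02992 >1
Stable set (-2.8000, 0).

left endpoint -2.8000.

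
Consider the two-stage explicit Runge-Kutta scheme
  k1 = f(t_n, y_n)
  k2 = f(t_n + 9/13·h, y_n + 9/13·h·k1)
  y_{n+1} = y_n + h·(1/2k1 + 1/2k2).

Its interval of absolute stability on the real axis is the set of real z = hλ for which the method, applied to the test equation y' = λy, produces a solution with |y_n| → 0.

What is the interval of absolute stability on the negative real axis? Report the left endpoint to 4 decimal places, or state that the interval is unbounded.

(-2.8889, 0).

On y'=λy, z=hλ:
  k1=λy_n ⇒ h·k1=z·y_n;  k2=λ(1+9/13z)y_n ⇒ h·k2=z(1+9/13z)y_n
  y_{n+1}/y_n = 1 + 1/2z + 1/2z(1+9/13z) = 1 + z + 9/26z²
  R(z) = 1 + z + 9/26z².

Need |R(x)|<1, x<0.
x=-1.51: |R|=0.2793
R=1: x+9/26x²=0 ⇒ x=−26/9=-2.8889; min R=1−1/(4·9/26)=0.2778>−1
Confirm numerically:
  x=-2.510: |R|=0.67080 <1
  x=-2.495: |R|=0.65982 <1
  x=-1.496: |R|=0.27870 <1
  x=-3.332: |R|=1.51108 >1
  x=-3.141: |R|=1.27411 >1
  x=-2.934: |R|=1.04582 >1
So |R|<1 on (-2.8889, 0).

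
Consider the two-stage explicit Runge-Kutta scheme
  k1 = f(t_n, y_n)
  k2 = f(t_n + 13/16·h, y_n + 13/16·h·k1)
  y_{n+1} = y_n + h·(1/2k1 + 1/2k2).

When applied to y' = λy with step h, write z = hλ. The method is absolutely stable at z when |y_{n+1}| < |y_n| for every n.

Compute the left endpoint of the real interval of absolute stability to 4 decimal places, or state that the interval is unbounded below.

On y'=λy, z=hλ:
  k1=λy_n ⇒ h·k1=z·y_n;  k2=λ(1+13/16z)y_n ⇒ h·k2=z(1+13/16z)y_n
  y_{n+1}/y_n = 1 + 1/2z + 1/2z(1+13/16z) = 1 + z + 13/32z²
  so R(z) = 1 + z + 13/32z².

Need |R(x)|<1, x<0.
x=-1.44: |R|=0.4024
R=1: x+13/32x²=0 ⇒ x=−32/13=-2.4615; min R=1−1/(4·13/32)=0.3846>−1
Confirm numerically:
  x=-2.386: |R|=0.92678 <1
  x=-2.360: |R|=0.90265 <1
  x=-2.245: |R|=0.80251 <1
  x=-1.542: |R|=0.42397 <1
  x=-3.029: |R|=1.69828 >1
  x=-2.932: |R|=1.56038 >1
  x=-2.620: |R|=1.16866 >1
Interval (-2.4615, 0).

left endpoint -2.4615.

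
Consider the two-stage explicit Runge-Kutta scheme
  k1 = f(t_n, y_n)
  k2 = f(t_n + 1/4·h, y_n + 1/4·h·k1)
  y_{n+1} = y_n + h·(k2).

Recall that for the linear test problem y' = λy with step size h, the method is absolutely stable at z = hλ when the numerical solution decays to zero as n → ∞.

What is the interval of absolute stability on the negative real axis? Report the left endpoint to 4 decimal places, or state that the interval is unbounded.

With y'=λy (z=hλ):
  k1=λy_n ⇒ h·k1=z·y_n;  k2=λ(1+1/4z)y_n ⇒ h·k2=z(1+1/4z)y_n
  y_{n+1}/y_n = 1 + z(1+1/4z) = 1 + z + 1/4z²
  so R(z) = 1 + z + 1/4z².

Need |R(x)|<1, x<0.
x=-1.51: |R|=0.0600
R=1: x+1/4x²=0 ⇒ x=−4=-4.0000; min R=1−1/(4·1/4)=0.0000>−1
Confirm numerically:
  x=-3.296: |R|=0.41990 <1
  x=-2.641: |R|=0.10272 <1
  x=-2.431: |R|=0.04644 <1
  x=-4.355: |R|=1.38651 >1
  x=-4.201: |R|=1.21110 >1
  x=-4.167: |R|=1.17397 >1
Interval (-4.0000, 0).

(-4.0000, 0).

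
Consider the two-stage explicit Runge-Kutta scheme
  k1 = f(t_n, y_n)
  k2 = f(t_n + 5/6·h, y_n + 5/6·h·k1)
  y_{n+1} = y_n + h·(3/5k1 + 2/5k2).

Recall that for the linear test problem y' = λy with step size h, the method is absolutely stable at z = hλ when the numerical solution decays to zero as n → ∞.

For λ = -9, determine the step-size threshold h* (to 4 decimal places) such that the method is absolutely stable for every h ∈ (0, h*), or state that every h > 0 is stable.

Set f=λy, z=hλ:
  k1=λy_n ⇒ h·k1=z·y_n;  k2=λ(1+5/6z)y_n ⇒ h·k2=z(1+5/6z)y_n
  y_{n+1}/y_n = 1 + 3/5z + 2/5z(1+5/6z) = 1 + z + 1/3z²
  ⇒ R(z) = 1 + z + 1/3z².

Need |R(x)|<1, x<0.
x=-0.93: |R|=0.3583
R=1: x+1/3x²=0 ⇒ x=−3=-3.0000; min R=1−1/(4·1/3)=0.2500>−1
Confirm numerically:
  x=-2.369: |R|=0.50172 <1
  x=-2.071: |R|=0.35868 <1
  x=-1.880: |R|=0.29813 <1
  x=-1.806: |R|=0.28121 <1
  x=-3.498: |R|=1.58067 >1
  x=-3.303: |R|=1.33360 >1
Interval (-3.0000, 0).

(-3.0000,0); λ=-9 ⇒ h* = (3)/9 = 0.3333.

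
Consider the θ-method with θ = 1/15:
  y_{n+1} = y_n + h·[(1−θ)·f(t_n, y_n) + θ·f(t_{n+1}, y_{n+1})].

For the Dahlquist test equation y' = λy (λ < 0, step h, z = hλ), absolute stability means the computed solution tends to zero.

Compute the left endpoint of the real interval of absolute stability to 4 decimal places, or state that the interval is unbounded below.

left endpoint -2.3077.

Test eqn y'=λy, z=hλ:
  y_{n+1} = y_n + z·[14/15·y_n + 1/15·y_{n+1}] ⇒ (1 − 1/15z)y_{n+1} = (1 + 14/15z)y_n
  R(z) = (1 + 14/15z)/(1 − 1/15z).

Boundary: |R(x)|=1, x<0.
x=-1.69: |R|=0.5189
R=−1: 1+14/15x = −1+1/15x ⇒ -13/15x=2 ⇒ x=2/(-13/15)=-2.3077
Confirm numerically:
  x=-1.999: |R|=0.76393 <1
  x=-1.648: |R|=0.48486 <1
  x=-1.086: |R|=0.01268 <1
  x=-2.765: |R|=1.33465 >1
  x=-2.684: |R|=1.27663 >1
  x=-2.419: |R|=1.08307 >1
So |R|<1 on (-2.3077, 0).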